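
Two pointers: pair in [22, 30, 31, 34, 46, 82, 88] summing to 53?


lo=0(22)+hi=6(88)=110
lo=0(22)+hi=5(82)=104
lo=0(22)+hi=4(46)=68
lo=0(22)+hi=3(34)=56
lo=0(22)+hi=2(31)=53

Yes: 22+31=53


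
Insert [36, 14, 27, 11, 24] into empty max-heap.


Insert 36: [36]
Insert 14: [36, 14]
Insert 27: [36, 14, 27]
Insert 11: [36, 14, 27, 11]
Insert 24: [36, 24, 27, 11, 14]

Final heap: [36, 24, 27, 11, 14]


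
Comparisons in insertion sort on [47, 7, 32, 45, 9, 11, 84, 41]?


Algorithm: insertion sort
Input: [47, 7, 32, 45, 9, 11, 84, 41]
Sorted: [7, 9, 11, 32, 41, 45, 47, 84]

18


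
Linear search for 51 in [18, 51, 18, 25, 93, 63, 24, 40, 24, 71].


i=0: 18!=51
i=1: 51==51 found!

Found at 1, 2 comps


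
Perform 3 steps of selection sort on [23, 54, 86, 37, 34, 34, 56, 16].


Initial: [23, 54, 86, 37, 34, 34, 56, 16]
Step 1: min=16 at 7
  Swap: [16, 54, 86, 37, 34, 34, 56, 23]
Step 2: min=23 at 7
  Swap: [16, 23, 86, 37, 34, 34, 56, 54]
Step 3: min=34 at 4
  Swap: [16, 23, 34, 37, 86, 34, 56, 54]

After 3 steps: [16, 23, 34, 37, 86, 34, 56, 54]


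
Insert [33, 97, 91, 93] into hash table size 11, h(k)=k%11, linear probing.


Insert 33: h=0 -> slot 0
Insert 97: h=9 -> slot 9
Insert 91: h=3 -> slot 3
Insert 93: h=5 -> slot 5

Table: [33, None, None, 91, None, 93, None, None, None, 97, None]


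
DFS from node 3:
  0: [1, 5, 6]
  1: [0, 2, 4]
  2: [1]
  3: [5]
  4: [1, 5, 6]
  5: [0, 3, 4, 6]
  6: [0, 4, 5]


Visit 3, push [5]
Visit 5, push [6, 4, 0]
Visit 0, push [6, 1]
Visit 1, push [4, 2]
Visit 2, push []
Visit 4, push [6]
Visit 6, push []

DFS order: [3, 5, 0, 1, 2, 4, 6]


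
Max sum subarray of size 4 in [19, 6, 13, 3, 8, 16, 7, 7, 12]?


[0:4]: 41
[1:5]: 30
[2:6]: 40
[3:7]: 34
[4:8]: 38
[5:9]: 42

Max: 42 at [5:9]


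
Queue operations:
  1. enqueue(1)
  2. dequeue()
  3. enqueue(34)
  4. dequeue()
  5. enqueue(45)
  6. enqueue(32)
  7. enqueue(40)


enqueue(1) -> [1]
dequeue()->1, []
enqueue(34) -> [34]
dequeue()->34, []
enqueue(45) -> [45]
enqueue(32) -> [45, 32]
enqueue(40) -> [45, 32, 40]

Final queue: [45, 32, 40]


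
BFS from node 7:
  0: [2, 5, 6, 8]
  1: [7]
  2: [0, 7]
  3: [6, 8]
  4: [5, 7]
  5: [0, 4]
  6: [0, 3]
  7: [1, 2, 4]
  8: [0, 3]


Visit 7, enqueue [1, 2, 4]
Visit 1, enqueue []
Visit 2, enqueue [0]
Visit 4, enqueue [5]
Visit 0, enqueue [6, 8]
Visit 5, enqueue []
Visit 6, enqueue [3]
Visit 8, enqueue []
Visit 3, enqueue []

BFS order: [7, 1, 2, 4, 0, 5, 6, 8, 3]


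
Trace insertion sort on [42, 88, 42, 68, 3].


Initial: [42, 88, 42, 68, 3]
Insert 88: [42, 88, 42, 68, 3]
Insert 42: [42, 42, 88, 68, 3]
Insert 68: [42, 42, 68, 88, 3]
Insert 3: [3, 42, 42, 68, 88]

Sorted: [3, 42, 42, 68, 88]


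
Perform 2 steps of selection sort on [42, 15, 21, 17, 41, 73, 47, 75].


Initial: [42, 15, 21, 17, 41, 73, 47, 75]
Step 1: min=15 at 1
  Swap: [15, 42, 21, 17, 41, 73, 47, 75]
Step 2: min=17 at 3
  Swap: [15, 17, 21, 42, 41, 73, 47, 75]

After 2 steps: [15, 17, 21, 42, 41, 73, 47, 75]


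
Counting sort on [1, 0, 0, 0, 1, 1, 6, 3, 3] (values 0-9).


Input: [1, 0, 0, 0, 1, 1, 6, 3, 3]
Counts: [3, 3, 0, 2, 0, 0, 1, 0, 0, 0]

Sorted: [0, 0, 0, 1, 1, 1, 3, 3, 6]


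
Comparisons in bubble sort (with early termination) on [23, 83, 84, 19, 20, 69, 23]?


Algorithm: bubble sort (with early termination)
Input: [23, 83, 84, 19, 20, 69, 23]
Sorted: [19, 20, 23, 23, 69, 83, 84]

18


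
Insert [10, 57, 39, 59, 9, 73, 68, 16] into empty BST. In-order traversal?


Insert 10: root
Insert 57: R from 10
Insert 39: R from 10 -> L from 57
Insert 59: R from 10 -> R from 57
Insert 9: L from 10
Insert 73: R from 10 -> R from 57 -> R from 59
Insert 68: R from 10 -> R from 57 -> R from 59 -> L from 73
Insert 16: R from 10 -> L from 57 -> L from 39

In-order: [9, 10, 16, 39, 57, 59, 68, 73]


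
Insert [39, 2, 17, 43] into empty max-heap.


Insert 39: [39]
Insert 2: [39, 2]
Insert 17: [39, 2, 17]
Insert 43: [43, 39, 17, 2]

Final heap: [43, 39, 17, 2]


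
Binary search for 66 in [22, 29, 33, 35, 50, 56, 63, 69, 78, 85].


Step 1: lo=0, hi=9, mid=4, val=50
Step 2: lo=5, hi=9, mid=7, val=69
Step 3: lo=5, hi=6, mid=5, val=56
Step 4: lo=6, hi=6, mid=6, val=63

Not found


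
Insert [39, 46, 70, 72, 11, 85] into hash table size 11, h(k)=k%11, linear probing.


Insert 39: h=6 -> slot 6
Insert 46: h=2 -> slot 2
Insert 70: h=4 -> slot 4
Insert 72: h=6, 1 probes -> slot 7
Insert 11: h=0 -> slot 0
Insert 85: h=8 -> slot 8

Table: [11, None, 46, None, 70, None, 39, 72, 85, None, None]


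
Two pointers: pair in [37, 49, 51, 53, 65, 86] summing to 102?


lo=0(37)+hi=5(86)=123
lo=0(37)+hi=4(65)=102

Yes: 37+65=102


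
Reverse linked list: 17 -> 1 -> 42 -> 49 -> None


Step 1: curr=17, set curr.next=prev(None) | reversed so far: 17
Step 2: curr=1, set curr.next=prev(17) | reversed so far: 1 -> 17
Step 3: curr=42, set curr.next=prev(1) | reversed so far: 42 -> 1 -> 17
Step 4: curr=49, set curr.next=prev(42) | reversed so far: 49 -> 42 -> 1 -> 17

49 -> 42 -> 1 -> 17 -> None


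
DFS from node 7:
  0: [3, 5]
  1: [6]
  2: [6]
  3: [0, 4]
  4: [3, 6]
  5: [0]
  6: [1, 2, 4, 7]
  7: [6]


Visit 7, push [6]
Visit 6, push [4, 2, 1]
Visit 1, push []
Visit 2, push []
Visit 4, push [3]
Visit 3, push [0]
Visit 0, push [5]
Visit 5, push []

DFS order: [7, 6, 1, 2, 4, 3, 0, 5]


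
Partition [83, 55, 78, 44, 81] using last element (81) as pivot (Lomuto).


Pivot: 81
  55 <= 81: swap -> [55, 83, 78, 44, 81]
  78 <= 81: swap -> [55, 78, 83, 44, 81]
  44 <= 81: swap -> [55, 78, 44, 83, 81]
Place pivot at 3: [55, 78, 44, 81, 83]

Partitioned: [55, 78, 44, 81, 83]


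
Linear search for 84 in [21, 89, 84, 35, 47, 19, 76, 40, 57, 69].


i=0: 21!=84
i=1: 89!=84
i=2: 84==84 found!

Found at 2, 3 comps


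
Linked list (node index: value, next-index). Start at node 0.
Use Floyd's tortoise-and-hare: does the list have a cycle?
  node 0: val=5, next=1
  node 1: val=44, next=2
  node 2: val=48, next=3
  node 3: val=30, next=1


Floyd's tortoise (slow, +1) and hare (fast, +2):
  init: slow=0, fast=0
  step 1: slow=1, fast=2
  step 2: slow=2, fast=1
  step 3: slow=3, fast=3
  slow == fast at node 3: cycle detected

Cycle: yes


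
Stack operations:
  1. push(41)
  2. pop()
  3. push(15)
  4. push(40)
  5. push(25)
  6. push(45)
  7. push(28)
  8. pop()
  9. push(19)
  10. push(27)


push(41) -> [41]
pop()->41, []
push(15) -> [15]
push(40) -> [15, 40]
push(25) -> [15, 40, 25]
push(45) -> [15, 40, 25, 45]
push(28) -> [15, 40, 25, 45, 28]
pop()->28, [15, 40, 25, 45]
push(19) -> [15, 40, 25, 45, 19]
push(27) -> [15, 40, 25, 45, 19, 27]

Final stack: [15, 40, 25, 45, 19, 27]


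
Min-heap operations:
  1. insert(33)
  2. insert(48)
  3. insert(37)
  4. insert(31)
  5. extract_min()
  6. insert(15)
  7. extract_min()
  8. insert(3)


insert(33) -> [33]
insert(48) -> [33, 48]
insert(37) -> [33, 48, 37]
insert(31) -> [31, 33, 37, 48]
extract_min()->31, [33, 48, 37]
insert(15) -> [15, 33, 37, 48]
extract_min()->15, [33, 48, 37]
insert(3) -> [3, 33, 37, 48]

Final heap: [3, 33, 37, 48]


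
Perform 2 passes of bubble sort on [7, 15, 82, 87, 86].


Initial: [7, 15, 82, 87, 86]
Pass 1: [7, 15, 82, 86, 87] (1 swaps)
Pass 2: [7, 15, 82, 86, 87] (0 swaps)

After 2 passes: [7, 15, 82, 86, 87]


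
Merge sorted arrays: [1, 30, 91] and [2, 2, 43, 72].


Take 1 from A
Take 2 from B
Take 2 from B
Take 30 from A
Take 43 from B
Take 72 from B

Merged: [1, 2, 2, 30, 43, 72, 91]


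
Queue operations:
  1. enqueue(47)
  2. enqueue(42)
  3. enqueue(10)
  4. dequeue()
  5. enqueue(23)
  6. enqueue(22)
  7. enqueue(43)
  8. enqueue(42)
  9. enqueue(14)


enqueue(47) -> [47]
enqueue(42) -> [47, 42]
enqueue(10) -> [47, 42, 10]
dequeue()->47, [42, 10]
enqueue(23) -> [42, 10, 23]
enqueue(22) -> [42, 10, 23, 22]
enqueue(43) -> [42, 10, 23, 22, 43]
enqueue(42) -> [42, 10, 23, 22, 43, 42]
enqueue(14) -> [42, 10, 23, 22, 43, 42, 14]

Final queue: [42, 10, 23, 22, 43, 42, 14]


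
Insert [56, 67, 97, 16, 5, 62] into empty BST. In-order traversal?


Insert 56: root
Insert 67: R from 56
Insert 97: R from 56 -> R from 67
Insert 16: L from 56
Insert 5: L from 56 -> L from 16
Insert 62: R from 56 -> L from 67

In-order: [5, 16, 56, 62, 67, 97]


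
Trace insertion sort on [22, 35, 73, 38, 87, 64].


Initial: [22, 35, 73, 38, 87, 64]
Insert 35: [22, 35, 73, 38, 87, 64]
Insert 73: [22, 35, 73, 38, 87, 64]
Insert 38: [22, 35, 38, 73, 87, 64]
Insert 87: [22, 35, 38, 73, 87, 64]
Insert 64: [22, 35, 38, 64, 73, 87]

Sorted: [22, 35, 38, 64, 73, 87]


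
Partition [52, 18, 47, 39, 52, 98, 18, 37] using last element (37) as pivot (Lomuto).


Pivot: 37
  18 <= 37: swap -> [18, 52, 47, 39, 52, 98, 18, 37]
  18 <= 37: swap -> [18, 18, 47, 39, 52, 98, 52, 37]
Place pivot at 2: [18, 18, 37, 39, 52, 98, 52, 47]

Partitioned: [18, 18, 37, 39, 52, 98, 52, 47]


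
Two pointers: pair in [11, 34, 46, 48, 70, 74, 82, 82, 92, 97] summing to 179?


lo=0(11)+hi=9(97)=108
lo=1(34)+hi=9(97)=131
lo=2(46)+hi=9(97)=143
lo=3(48)+hi=9(97)=145
lo=4(70)+hi=9(97)=167
lo=5(74)+hi=9(97)=171
lo=6(82)+hi=9(97)=179

Yes: 82+97=179


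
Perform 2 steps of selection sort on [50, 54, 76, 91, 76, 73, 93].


Initial: [50, 54, 76, 91, 76, 73, 93]
Step 1: min=50 at 0
  Swap: [50, 54, 76, 91, 76, 73, 93]
Step 2: min=54 at 1
  Swap: [50, 54, 76, 91, 76, 73, 93]

After 2 steps: [50, 54, 76, 91, 76, 73, 93]


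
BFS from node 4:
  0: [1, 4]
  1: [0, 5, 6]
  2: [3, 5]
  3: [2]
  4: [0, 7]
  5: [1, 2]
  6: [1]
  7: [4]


Visit 4, enqueue [0, 7]
Visit 0, enqueue [1]
Visit 7, enqueue []
Visit 1, enqueue [5, 6]
Visit 5, enqueue [2]
Visit 6, enqueue []
Visit 2, enqueue [3]
Visit 3, enqueue []

BFS order: [4, 0, 7, 1, 5, 6, 2, 3]


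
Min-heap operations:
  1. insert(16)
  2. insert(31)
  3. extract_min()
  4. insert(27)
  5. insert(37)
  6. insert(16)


insert(16) -> [16]
insert(31) -> [16, 31]
extract_min()->16, [31]
insert(27) -> [27, 31]
insert(37) -> [27, 31, 37]
insert(16) -> [16, 27, 37, 31]

Final heap: [16, 27, 37, 31]


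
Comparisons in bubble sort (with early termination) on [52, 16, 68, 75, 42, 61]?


Algorithm: bubble sort (with early termination)
Input: [52, 16, 68, 75, 42, 61]
Sorted: [16, 42, 52, 61, 68, 75]

14


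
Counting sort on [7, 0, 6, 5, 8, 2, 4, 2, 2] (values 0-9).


Input: [7, 0, 6, 5, 8, 2, 4, 2, 2]
Counts: [1, 0, 3, 0, 1, 1, 1, 1, 1, 0]

Sorted: [0, 2, 2, 2, 4, 5, 6, 7, 8]


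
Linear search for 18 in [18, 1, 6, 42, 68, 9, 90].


i=0: 18==18 found!

Found at 0, 1 comps


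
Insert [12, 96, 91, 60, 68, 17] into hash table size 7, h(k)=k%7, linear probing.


Insert 12: h=5 -> slot 5
Insert 96: h=5, 1 probes -> slot 6
Insert 91: h=0 -> slot 0
Insert 60: h=4 -> slot 4
Insert 68: h=5, 3 probes -> slot 1
Insert 17: h=3 -> slot 3

Table: [91, 68, None, 17, 60, 12, 96]


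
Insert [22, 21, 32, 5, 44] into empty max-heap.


Insert 22: [22]
Insert 21: [22, 21]
Insert 32: [32, 21, 22]
Insert 5: [32, 21, 22, 5]
Insert 44: [44, 32, 22, 5, 21]

Final heap: [44, 32, 22, 5, 21]


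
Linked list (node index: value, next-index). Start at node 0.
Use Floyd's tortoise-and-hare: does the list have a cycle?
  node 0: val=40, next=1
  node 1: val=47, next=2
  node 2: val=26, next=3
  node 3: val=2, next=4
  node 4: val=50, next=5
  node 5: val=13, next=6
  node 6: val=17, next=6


Floyd's tortoise (slow, +1) and hare (fast, +2):
  init: slow=0, fast=0
  step 1: slow=1, fast=2
  step 2: slow=2, fast=4
  step 3: slow=3, fast=6
  step 4: slow=4, fast=6
  step 5: slow=5, fast=6
  step 6: slow=6, fast=6
  slow == fast at node 6: cycle detected

Cycle: yes


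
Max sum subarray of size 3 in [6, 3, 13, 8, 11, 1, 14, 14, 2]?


[0:3]: 22
[1:4]: 24
[2:5]: 32
[3:6]: 20
[4:7]: 26
[5:8]: 29
[6:9]: 30

Max: 32 at [2:5]


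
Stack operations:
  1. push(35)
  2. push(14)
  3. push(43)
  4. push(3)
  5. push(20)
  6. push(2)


push(35) -> [35]
push(14) -> [35, 14]
push(43) -> [35, 14, 43]
push(3) -> [35, 14, 43, 3]
push(20) -> [35, 14, 43, 3, 20]
push(2) -> [35, 14, 43, 3, 20, 2]

Final stack: [35, 14, 43, 3, 20, 2]


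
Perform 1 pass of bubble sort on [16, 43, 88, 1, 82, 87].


Initial: [16, 43, 88, 1, 82, 87]
Pass 1: [16, 43, 1, 82, 87, 88] (3 swaps)

After 1 pass: [16, 43, 1, 82, 87, 88]


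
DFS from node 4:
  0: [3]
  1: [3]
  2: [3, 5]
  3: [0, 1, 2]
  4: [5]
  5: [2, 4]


Visit 4, push [5]
Visit 5, push [2]
Visit 2, push [3]
Visit 3, push [1, 0]
Visit 0, push []
Visit 1, push []

DFS order: [4, 5, 2, 3, 0, 1]


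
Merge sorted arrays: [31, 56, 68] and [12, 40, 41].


Take 12 from B
Take 31 from A
Take 40 from B
Take 41 from B

Merged: [12, 31, 40, 41, 56, 68]


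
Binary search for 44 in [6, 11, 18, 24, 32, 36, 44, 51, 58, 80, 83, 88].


Step 1: lo=0, hi=11, mid=5, val=36
Step 2: lo=6, hi=11, mid=8, val=58
Step 3: lo=6, hi=7, mid=6, val=44

Found at index 6


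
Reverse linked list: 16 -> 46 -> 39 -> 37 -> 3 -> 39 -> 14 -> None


Step 1: curr=16, set curr.next=prev(None) | reversed so far: 16
Step 2: curr=46, set curr.next=prev(16) | reversed so far: 46 -> 16
Step 3: curr=39, set curr.next=prev(46) | reversed so far: 39 -> 46 -> 16
Step 4: curr=37, set curr.next=prev(39) | reversed so far: 37 -> 39 -> 46 -> 16
Step 5: curr=3, set curr.next=prev(37) | reversed so far: 3 -> 37 -> 39 -> 46 -> 16
Step 6: curr=39, set curr.next=prev(3) | reversed so far: 39 -> 3 -> 37 -> 39 -> 46 -> 16
Step 7: curr=14, set curr.next=prev(39) | reversed so far: 14 -> 39 -> 3 -> 37 -> 39 -> 46 -> 16

14 -> 39 -> 3 -> 37 -> 39 -> 46 -> 16 -> None


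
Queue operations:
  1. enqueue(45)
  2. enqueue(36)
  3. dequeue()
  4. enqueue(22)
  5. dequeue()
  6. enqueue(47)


enqueue(45) -> [45]
enqueue(36) -> [45, 36]
dequeue()->45, [36]
enqueue(22) -> [36, 22]
dequeue()->36, [22]
enqueue(47) -> [22, 47]

Final queue: [22, 47]


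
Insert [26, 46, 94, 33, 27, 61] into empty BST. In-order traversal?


Insert 26: root
Insert 46: R from 26
Insert 94: R from 26 -> R from 46
Insert 33: R from 26 -> L from 46
Insert 27: R from 26 -> L from 46 -> L from 33
Insert 61: R from 26 -> R from 46 -> L from 94

In-order: [26, 27, 33, 46, 61, 94]


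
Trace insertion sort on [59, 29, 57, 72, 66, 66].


Initial: [59, 29, 57, 72, 66, 66]
Insert 29: [29, 59, 57, 72, 66, 66]
Insert 57: [29, 57, 59, 72, 66, 66]
Insert 72: [29, 57, 59, 72, 66, 66]
Insert 66: [29, 57, 59, 66, 72, 66]
Insert 66: [29, 57, 59, 66, 66, 72]

Sorted: [29, 57, 59, 66, 66, 72]


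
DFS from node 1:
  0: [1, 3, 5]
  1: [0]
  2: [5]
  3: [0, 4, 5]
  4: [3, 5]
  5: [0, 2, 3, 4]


Visit 1, push [0]
Visit 0, push [5, 3]
Visit 3, push [5, 4]
Visit 4, push [5]
Visit 5, push [2]
Visit 2, push []

DFS order: [1, 0, 3, 4, 5, 2]


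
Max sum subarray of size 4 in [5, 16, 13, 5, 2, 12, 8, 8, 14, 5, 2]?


[0:4]: 39
[1:5]: 36
[2:6]: 32
[3:7]: 27
[4:8]: 30
[5:9]: 42
[6:10]: 35
[7:11]: 29

Max: 42 at [5:9]


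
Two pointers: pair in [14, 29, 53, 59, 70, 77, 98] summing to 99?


lo=0(14)+hi=6(98)=112
lo=0(14)+hi=5(77)=91
lo=1(29)+hi=5(77)=106
lo=1(29)+hi=4(70)=99

Yes: 29+70=99


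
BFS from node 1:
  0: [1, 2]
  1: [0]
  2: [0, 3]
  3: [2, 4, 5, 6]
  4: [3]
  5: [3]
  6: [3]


Visit 1, enqueue [0]
Visit 0, enqueue [2]
Visit 2, enqueue [3]
Visit 3, enqueue [4, 5, 6]
Visit 4, enqueue []
Visit 5, enqueue []
Visit 6, enqueue []

BFS order: [1, 0, 2, 3, 4, 5, 6]


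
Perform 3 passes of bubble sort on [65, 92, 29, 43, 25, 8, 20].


Initial: [65, 92, 29, 43, 25, 8, 20]
Pass 1: [65, 29, 43, 25, 8, 20, 92] (5 swaps)
Pass 2: [29, 43, 25, 8, 20, 65, 92] (5 swaps)
Pass 3: [29, 25, 8, 20, 43, 65, 92] (3 swaps)

After 3 passes: [29, 25, 8, 20, 43, 65, 92]


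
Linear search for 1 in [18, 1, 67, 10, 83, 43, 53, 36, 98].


i=0: 18!=1
i=1: 1==1 found!

Found at 1, 2 comps


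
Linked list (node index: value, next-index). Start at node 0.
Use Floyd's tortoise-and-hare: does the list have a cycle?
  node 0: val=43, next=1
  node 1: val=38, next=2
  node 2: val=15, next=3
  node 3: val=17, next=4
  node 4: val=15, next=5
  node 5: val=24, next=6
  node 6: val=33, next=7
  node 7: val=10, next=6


Floyd's tortoise (slow, +1) and hare (fast, +2):
  init: slow=0, fast=0
  step 1: slow=1, fast=2
  step 2: slow=2, fast=4
  step 3: slow=3, fast=6
  step 4: slow=4, fast=6
  step 5: slow=5, fast=6
  step 6: slow=6, fast=6
  slow == fast at node 6: cycle detected

Cycle: yes


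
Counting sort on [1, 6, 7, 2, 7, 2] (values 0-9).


Input: [1, 6, 7, 2, 7, 2]
Counts: [0, 1, 2, 0, 0, 0, 1, 2, 0, 0]

Sorted: [1, 2, 2, 6, 7, 7]


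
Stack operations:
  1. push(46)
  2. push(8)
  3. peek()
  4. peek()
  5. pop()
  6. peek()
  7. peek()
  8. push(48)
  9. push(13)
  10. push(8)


push(46) -> [46]
push(8) -> [46, 8]
peek()->8
peek()->8
pop()->8, [46]
peek()->46
peek()->46
push(48) -> [46, 48]
push(13) -> [46, 48, 13]
push(8) -> [46, 48, 13, 8]

Final stack: [46, 48, 13, 8]


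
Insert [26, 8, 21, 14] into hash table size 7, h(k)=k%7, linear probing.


Insert 26: h=5 -> slot 5
Insert 8: h=1 -> slot 1
Insert 21: h=0 -> slot 0
Insert 14: h=0, 2 probes -> slot 2

Table: [21, 8, 14, None, None, 26, None]


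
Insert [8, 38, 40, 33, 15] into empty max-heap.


Insert 8: [8]
Insert 38: [38, 8]
Insert 40: [40, 8, 38]
Insert 33: [40, 33, 38, 8]
Insert 15: [40, 33, 38, 8, 15]

Final heap: [40, 33, 38, 8, 15]


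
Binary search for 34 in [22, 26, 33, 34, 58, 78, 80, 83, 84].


Step 1: lo=0, hi=8, mid=4, val=58
Step 2: lo=0, hi=3, mid=1, val=26
Step 3: lo=2, hi=3, mid=2, val=33
Step 4: lo=3, hi=3, mid=3, val=34

Found at index 3


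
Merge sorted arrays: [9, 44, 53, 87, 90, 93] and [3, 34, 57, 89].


Take 3 from B
Take 9 from A
Take 34 from B
Take 44 from A
Take 53 from A
Take 57 from B
Take 87 from A
Take 89 from B

Merged: [3, 9, 34, 44, 53, 57, 87, 89, 90, 93]


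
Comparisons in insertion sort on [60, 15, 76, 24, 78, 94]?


Algorithm: insertion sort
Input: [60, 15, 76, 24, 78, 94]
Sorted: [15, 24, 60, 76, 78, 94]

7


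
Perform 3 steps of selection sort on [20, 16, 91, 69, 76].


Initial: [20, 16, 91, 69, 76]
Step 1: min=16 at 1
  Swap: [16, 20, 91, 69, 76]
Step 2: min=20 at 1
  Swap: [16, 20, 91, 69, 76]
Step 3: min=69 at 3
  Swap: [16, 20, 69, 91, 76]

After 3 steps: [16, 20, 69, 91, 76]


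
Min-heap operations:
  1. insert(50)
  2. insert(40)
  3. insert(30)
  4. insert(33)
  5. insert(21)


insert(50) -> [50]
insert(40) -> [40, 50]
insert(30) -> [30, 50, 40]
insert(33) -> [30, 33, 40, 50]
insert(21) -> [21, 30, 40, 50, 33]

Final heap: [21, 30, 40, 50, 33]


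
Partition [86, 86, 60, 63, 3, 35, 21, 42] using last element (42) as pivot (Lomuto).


Pivot: 42
  3 <= 42: swap -> [3, 86, 60, 63, 86, 35, 21, 42]
  35 <= 42: swap -> [3, 35, 60, 63, 86, 86, 21, 42]
  21 <= 42: swap -> [3, 35, 21, 63, 86, 86, 60, 42]
Place pivot at 3: [3, 35, 21, 42, 86, 86, 60, 63]

Partitioned: [3, 35, 21, 42, 86, 86, 60, 63]


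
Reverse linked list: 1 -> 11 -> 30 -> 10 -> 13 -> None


Step 1: curr=1, set curr.next=prev(None) | reversed so far: 1
Step 2: curr=11, set curr.next=prev(1) | reversed so far: 11 -> 1
Step 3: curr=30, set curr.next=prev(11) | reversed so far: 30 -> 11 -> 1
Step 4: curr=10, set curr.next=prev(30) | reversed so far: 10 -> 30 -> 11 -> 1
Step 5: curr=13, set curr.next=prev(10) | reversed so far: 13 -> 10 -> 30 -> 11 -> 1

13 -> 10 -> 30 -> 11 -> 1 -> None


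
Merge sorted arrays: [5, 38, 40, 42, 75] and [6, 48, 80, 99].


Take 5 from A
Take 6 from B
Take 38 from A
Take 40 from A
Take 42 from A
Take 48 from B
Take 75 from A

Merged: [5, 6, 38, 40, 42, 48, 75, 80, 99]


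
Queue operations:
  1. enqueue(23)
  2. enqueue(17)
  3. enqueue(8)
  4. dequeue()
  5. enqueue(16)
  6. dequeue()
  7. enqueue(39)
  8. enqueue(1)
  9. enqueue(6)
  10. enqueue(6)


enqueue(23) -> [23]
enqueue(17) -> [23, 17]
enqueue(8) -> [23, 17, 8]
dequeue()->23, [17, 8]
enqueue(16) -> [17, 8, 16]
dequeue()->17, [8, 16]
enqueue(39) -> [8, 16, 39]
enqueue(1) -> [8, 16, 39, 1]
enqueue(6) -> [8, 16, 39, 1, 6]
enqueue(6) -> [8, 16, 39, 1, 6, 6]

Final queue: [8, 16, 39, 1, 6, 6]


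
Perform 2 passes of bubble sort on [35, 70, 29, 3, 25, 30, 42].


Initial: [35, 70, 29, 3, 25, 30, 42]
Pass 1: [35, 29, 3, 25, 30, 42, 70] (5 swaps)
Pass 2: [29, 3, 25, 30, 35, 42, 70] (4 swaps)

After 2 passes: [29, 3, 25, 30, 35, 42, 70]


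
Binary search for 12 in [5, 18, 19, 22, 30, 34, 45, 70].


Step 1: lo=0, hi=7, mid=3, val=22
Step 2: lo=0, hi=2, mid=1, val=18
Step 3: lo=0, hi=0, mid=0, val=5

Not found


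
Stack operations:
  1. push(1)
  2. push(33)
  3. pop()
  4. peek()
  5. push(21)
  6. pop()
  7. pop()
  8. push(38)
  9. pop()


push(1) -> [1]
push(33) -> [1, 33]
pop()->33, [1]
peek()->1
push(21) -> [1, 21]
pop()->21, [1]
pop()->1, []
push(38) -> [38]
pop()->38, []

Final stack: []


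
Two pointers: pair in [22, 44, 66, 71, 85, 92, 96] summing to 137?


lo=0(22)+hi=6(96)=118
lo=1(44)+hi=6(96)=140
lo=1(44)+hi=5(92)=136
lo=2(66)+hi=5(92)=158
lo=2(66)+hi=4(85)=151
lo=2(66)+hi=3(71)=137

Yes: 66+71=137


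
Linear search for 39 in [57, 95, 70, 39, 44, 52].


i=0: 57!=39
i=1: 95!=39
i=2: 70!=39
i=3: 39==39 found!

Found at 3, 4 comps


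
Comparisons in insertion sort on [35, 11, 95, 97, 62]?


Algorithm: insertion sort
Input: [35, 11, 95, 97, 62]
Sorted: [11, 35, 62, 95, 97]

6


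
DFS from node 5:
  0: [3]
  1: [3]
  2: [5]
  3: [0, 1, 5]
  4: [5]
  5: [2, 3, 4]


Visit 5, push [4, 3, 2]
Visit 2, push []
Visit 3, push [1, 0]
Visit 0, push []
Visit 1, push []
Visit 4, push []

DFS order: [5, 2, 3, 0, 1, 4]


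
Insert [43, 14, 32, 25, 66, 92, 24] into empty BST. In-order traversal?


Insert 43: root
Insert 14: L from 43
Insert 32: L from 43 -> R from 14
Insert 25: L from 43 -> R from 14 -> L from 32
Insert 66: R from 43
Insert 92: R from 43 -> R from 66
Insert 24: L from 43 -> R from 14 -> L from 32 -> L from 25

In-order: [14, 24, 25, 32, 43, 66, 92]


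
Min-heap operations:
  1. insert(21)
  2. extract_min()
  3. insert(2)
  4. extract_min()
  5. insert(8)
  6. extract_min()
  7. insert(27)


insert(21) -> [21]
extract_min()->21, []
insert(2) -> [2]
extract_min()->2, []
insert(8) -> [8]
extract_min()->8, []
insert(27) -> [27]

Final heap: [27]


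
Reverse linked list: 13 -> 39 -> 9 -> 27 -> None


Step 1: curr=13, set curr.next=prev(None) | reversed so far: 13
Step 2: curr=39, set curr.next=prev(13) | reversed so far: 39 -> 13
Step 3: curr=9, set curr.next=prev(39) | reversed so far: 9 -> 39 -> 13
Step 4: curr=27, set curr.next=prev(9) | reversed so far: 27 -> 9 -> 39 -> 13

27 -> 9 -> 39 -> 13 -> None


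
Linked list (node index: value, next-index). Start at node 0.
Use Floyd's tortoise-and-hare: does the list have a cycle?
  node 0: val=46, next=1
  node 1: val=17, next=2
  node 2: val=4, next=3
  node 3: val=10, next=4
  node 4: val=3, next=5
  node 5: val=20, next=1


Floyd's tortoise (slow, +1) and hare (fast, +2):
  init: slow=0, fast=0
  step 1: slow=1, fast=2
  step 2: slow=2, fast=4
  step 3: slow=3, fast=1
  step 4: slow=4, fast=3
  step 5: slow=5, fast=5
  slow == fast at node 5: cycle detected

Cycle: yes


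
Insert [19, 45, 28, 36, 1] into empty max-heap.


Insert 19: [19]
Insert 45: [45, 19]
Insert 28: [45, 19, 28]
Insert 36: [45, 36, 28, 19]
Insert 1: [45, 36, 28, 19, 1]

Final heap: [45, 36, 28, 19, 1]


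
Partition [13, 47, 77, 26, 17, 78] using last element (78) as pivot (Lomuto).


Pivot: 78
  13 <= 78: advance i (no swap)
  47 <= 78: advance i (no swap)
  77 <= 78: advance i (no swap)
  26 <= 78: advance i (no swap)
  17 <= 78: advance i (no swap)
Place pivot at 5: [13, 47, 77, 26, 17, 78]

Partitioned: [13, 47, 77, 26, 17, 78]


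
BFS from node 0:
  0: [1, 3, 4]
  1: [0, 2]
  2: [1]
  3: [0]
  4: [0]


Visit 0, enqueue [1, 3, 4]
Visit 1, enqueue [2]
Visit 3, enqueue []
Visit 4, enqueue []
Visit 2, enqueue []

BFS order: [0, 1, 3, 4, 2]


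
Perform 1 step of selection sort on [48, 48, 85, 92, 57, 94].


Initial: [48, 48, 85, 92, 57, 94]
Step 1: min=48 at 0
  Swap: [48, 48, 85, 92, 57, 94]

After 1 step: [48, 48, 85, 92, 57, 94]


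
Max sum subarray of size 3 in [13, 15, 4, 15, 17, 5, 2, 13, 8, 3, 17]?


[0:3]: 32
[1:4]: 34
[2:5]: 36
[3:6]: 37
[4:7]: 24
[5:8]: 20
[6:9]: 23
[7:10]: 24
[8:11]: 28

Max: 37 at [3:6]


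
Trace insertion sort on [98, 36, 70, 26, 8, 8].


Initial: [98, 36, 70, 26, 8, 8]
Insert 36: [36, 98, 70, 26, 8, 8]
Insert 70: [36, 70, 98, 26, 8, 8]
Insert 26: [26, 36, 70, 98, 8, 8]
Insert 8: [8, 26, 36, 70, 98, 8]
Insert 8: [8, 8, 26, 36, 70, 98]

Sorted: [8, 8, 26, 36, 70, 98]


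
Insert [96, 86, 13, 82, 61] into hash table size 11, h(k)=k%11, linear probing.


Insert 96: h=8 -> slot 8
Insert 86: h=9 -> slot 9
Insert 13: h=2 -> slot 2
Insert 82: h=5 -> slot 5
Insert 61: h=6 -> slot 6

Table: [None, None, 13, None, None, 82, 61, None, 96, 86, None]


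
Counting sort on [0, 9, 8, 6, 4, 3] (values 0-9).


Input: [0, 9, 8, 6, 4, 3]
Counts: [1, 0, 0, 1, 1, 0, 1, 0, 1, 1]

Sorted: [0, 3, 4, 6, 8, 9]


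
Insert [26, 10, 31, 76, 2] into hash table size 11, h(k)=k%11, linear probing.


Insert 26: h=4 -> slot 4
Insert 10: h=10 -> slot 10
Insert 31: h=9 -> slot 9
Insert 76: h=10, 1 probes -> slot 0
Insert 2: h=2 -> slot 2

Table: [76, None, 2, None, 26, None, None, None, None, 31, 10]


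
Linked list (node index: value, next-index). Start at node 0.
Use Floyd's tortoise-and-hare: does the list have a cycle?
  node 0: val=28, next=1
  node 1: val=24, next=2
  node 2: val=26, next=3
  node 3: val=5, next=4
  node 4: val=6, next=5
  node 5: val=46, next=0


Floyd's tortoise (slow, +1) and hare (fast, +2):
  init: slow=0, fast=0
  step 1: slow=1, fast=2
  step 2: slow=2, fast=4
  step 3: slow=3, fast=0
  step 4: slow=4, fast=2
  step 5: slow=5, fast=4
  step 6: slow=0, fast=0
  slow == fast at node 0: cycle detected

Cycle: yes


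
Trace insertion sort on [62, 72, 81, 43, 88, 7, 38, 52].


Initial: [62, 72, 81, 43, 88, 7, 38, 52]
Insert 72: [62, 72, 81, 43, 88, 7, 38, 52]
Insert 81: [62, 72, 81, 43, 88, 7, 38, 52]
Insert 43: [43, 62, 72, 81, 88, 7, 38, 52]
Insert 88: [43, 62, 72, 81, 88, 7, 38, 52]
Insert 7: [7, 43, 62, 72, 81, 88, 38, 52]
Insert 38: [7, 38, 43, 62, 72, 81, 88, 52]
Insert 52: [7, 38, 43, 52, 62, 72, 81, 88]

Sorted: [7, 38, 43, 52, 62, 72, 81, 88]


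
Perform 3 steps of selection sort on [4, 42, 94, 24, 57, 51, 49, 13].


Initial: [4, 42, 94, 24, 57, 51, 49, 13]
Step 1: min=4 at 0
  Swap: [4, 42, 94, 24, 57, 51, 49, 13]
Step 2: min=13 at 7
  Swap: [4, 13, 94, 24, 57, 51, 49, 42]
Step 3: min=24 at 3
  Swap: [4, 13, 24, 94, 57, 51, 49, 42]

After 3 steps: [4, 13, 24, 94, 57, 51, 49, 42]


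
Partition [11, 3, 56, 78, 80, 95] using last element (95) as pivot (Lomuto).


Pivot: 95
  11 <= 95: advance i (no swap)
  3 <= 95: advance i (no swap)
  56 <= 95: advance i (no swap)
  78 <= 95: advance i (no swap)
  80 <= 95: advance i (no swap)
Place pivot at 5: [11, 3, 56, 78, 80, 95]

Partitioned: [11, 3, 56, 78, 80, 95]


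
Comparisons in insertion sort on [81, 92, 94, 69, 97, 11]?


Algorithm: insertion sort
Input: [81, 92, 94, 69, 97, 11]
Sorted: [11, 69, 81, 92, 94, 97]

11


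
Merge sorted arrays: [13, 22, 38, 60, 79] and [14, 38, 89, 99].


Take 13 from A
Take 14 from B
Take 22 from A
Take 38 from A
Take 38 from B
Take 60 from A
Take 79 from A

Merged: [13, 14, 22, 38, 38, 60, 79, 89, 99]


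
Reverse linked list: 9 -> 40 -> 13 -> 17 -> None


Step 1: curr=9, set curr.next=prev(None) | reversed so far: 9
Step 2: curr=40, set curr.next=prev(9) | reversed so far: 40 -> 9
Step 3: curr=13, set curr.next=prev(40) | reversed so far: 13 -> 40 -> 9
Step 4: curr=17, set curr.next=prev(13) | reversed so far: 17 -> 13 -> 40 -> 9

17 -> 13 -> 40 -> 9 -> None


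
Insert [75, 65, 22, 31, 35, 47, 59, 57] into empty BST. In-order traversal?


Insert 75: root
Insert 65: L from 75
Insert 22: L from 75 -> L from 65
Insert 31: L from 75 -> L from 65 -> R from 22
Insert 35: L from 75 -> L from 65 -> R from 22 -> R from 31
Insert 47: L from 75 -> L from 65 -> R from 22 -> R from 31 -> R from 35
Insert 59: L from 75 -> L from 65 -> R from 22 -> R from 31 -> R from 35 -> R from 47
Insert 57: L from 75 -> L from 65 -> R from 22 -> R from 31 -> R from 35 -> R from 47 -> L from 59

In-order: [22, 31, 35, 47, 57, 59, 65, 75]


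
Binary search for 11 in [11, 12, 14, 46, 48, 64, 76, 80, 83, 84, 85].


Step 1: lo=0, hi=10, mid=5, val=64
Step 2: lo=0, hi=4, mid=2, val=14
Step 3: lo=0, hi=1, mid=0, val=11

Found at index 0


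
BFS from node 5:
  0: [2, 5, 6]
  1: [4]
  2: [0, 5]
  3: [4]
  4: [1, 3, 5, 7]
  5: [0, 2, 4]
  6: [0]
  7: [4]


Visit 5, enqueue [0, 2, 4]
Visit 0, enqueue [6]
Visit 2, enqueue []
Visit 4, enqueue [1, 3, 7]
Visit 6, enqueue []
Visit 1, enqueue []
Visit 3, enqueue []
Visit 7, enqueue []

BFS order: [5, 0, 2, 4, 6, 1, 3, 7]


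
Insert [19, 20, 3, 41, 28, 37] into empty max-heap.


Insert 19: [19]
Insert 20: [20, 19]
Insert 3: [20, 19, 3]
Insert 41: [41, 20, 3, 19]
Insert 28: [41, 28, 3, 19, 20]
Insert 37: [41, 28, 37, 19, 20, 3]

Final heap: [41, 28, 37, 19, 20, 3]


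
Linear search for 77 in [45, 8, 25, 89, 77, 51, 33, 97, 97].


i=0: 45!=77
i=1: 8!=77
i=2: 25!=77
i=3: 89!=77
i=4: 77==77 found!

Found at 4, 5 comps


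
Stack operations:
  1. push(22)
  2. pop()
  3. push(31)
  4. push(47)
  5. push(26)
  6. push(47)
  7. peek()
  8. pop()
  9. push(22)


push(22) -> [22]
pop()->22, []
push(31) -> [31]
push(47) -> [31, 47]
push(26) -> [31, 47, 26]
push(47) -> [31, 47, 26, 47]
peek()->47
pop()->47, [31, 47, 26]
push(22) -> [31, 47, 26, 22]

Final stack: [31, 47, 26, 22]


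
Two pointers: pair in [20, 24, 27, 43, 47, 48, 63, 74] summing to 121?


lo=0(20)+hi=7(74)=94
lo=1(24)+hi=7(74)=98
lo=2(27)+hi=7(74)=101
lo=3(43)+hi=7(74)=117
lo=4(47)+hi=7(74)=121

Yes: 47+74=121


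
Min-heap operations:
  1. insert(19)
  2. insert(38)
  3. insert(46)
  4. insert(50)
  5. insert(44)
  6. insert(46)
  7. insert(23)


insert(19) -> [19]
insert(38) -> [19, 38]
insert(46) -> [19, 38, 46]
insert(50) -> [19, 38, 46, 50]
insert(44) -> [19, 38, 46, 50, 44]
insert(46) -> [19, 38, 46, 50, 44, 46]
insert(23) -> [19, 38, 23, 50, 44, 46, 46]

Final heap: [19, 38, 23, 50, 44, 46, 46]


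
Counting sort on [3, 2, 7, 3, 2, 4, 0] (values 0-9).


Input: [3, 2, 7, 3, 2, 4, 0]
Counts: [1, 0, 2, 2, 1, 0, 0, 1, 0, 0]

Sorted: [0, 2, 2, 3, 3, 4, 7]


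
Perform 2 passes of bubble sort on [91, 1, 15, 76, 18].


Initial: [91, 1, 15, 76, 18]
Pass 1: [1, 15, 76, 18, 91] (4 swaps)
Pass 2: [1, 15, 18, 76, 91] (1 swaps)

After 2 passes: [1, 15, 18, 76, 91]


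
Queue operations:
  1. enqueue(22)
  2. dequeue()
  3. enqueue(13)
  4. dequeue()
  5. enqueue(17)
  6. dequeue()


enqueue(22) -> [22]
dequeue()->22, []
enqueue(13) -> [13]
dequeue()->13, []
enqueue(17) -> [17]
dequeue()->17, []

Final queue: []


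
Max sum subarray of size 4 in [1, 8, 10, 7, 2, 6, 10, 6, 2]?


[0:4]: 26
[1:5]: 27
[2:6]: 25
[3:7]: 25
[4:8]: 24
[5:9]: 24

Max: 27 at [1:5]


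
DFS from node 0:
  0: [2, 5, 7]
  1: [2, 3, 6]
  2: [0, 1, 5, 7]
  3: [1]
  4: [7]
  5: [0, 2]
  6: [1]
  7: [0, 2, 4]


Visit 0, push [7, 5, 2]
Visit 2, push [7, 5, 1]
Visit 1, push [6, 3]
Visit 3, push []
Visit 6, push []
Visit 5, push []
Visit 7, push [4]
Visit 4, push []

DFS order: [0, 2, 1, 3, 6, 5, 7, 4]


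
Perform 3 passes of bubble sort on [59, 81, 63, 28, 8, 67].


Initial: [59, 81, 63, 28, 8, 67]
Pass 1: [59, 63, 28, 8, 67, 81] (4 swaps)
Pass 2: [59, 28, 8, 63, 67, 81] (2 swaps)
Pass 3: [28, 8, 59, 63, 67, 81] (2 swaps)

After 3 passes: [28, 8, 59, 63, 67, 81]


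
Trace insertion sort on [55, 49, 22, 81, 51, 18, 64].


Initial: [55, 49, 22, 81, 51, 18, 64]
Insert 49: [49, 55, 22, 81, 51, 18, 64]
Insert 22: [22, 49, 55, 81, 51, 18, 64]
Insert 81: [22, 49, 55, 81, 51, 18, 64]
Insert 51: [22, 49, 51, 55, 81, 18, 64]
Insert 18: [18, 22, 49, 51, 55, 81, 64]
Insert 64: [18, 22, 49, 51, 55, 64, 81]

Sorted: [18, 22, 49, 51, 55, 64, 81]


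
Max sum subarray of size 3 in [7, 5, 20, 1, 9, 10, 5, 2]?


[0:3]: 32
[1:4]: 26
[2:5]: 30
[3:6]: 20
[4:7]: 24
[5:8]: 17

Max: 32 at [0:3]


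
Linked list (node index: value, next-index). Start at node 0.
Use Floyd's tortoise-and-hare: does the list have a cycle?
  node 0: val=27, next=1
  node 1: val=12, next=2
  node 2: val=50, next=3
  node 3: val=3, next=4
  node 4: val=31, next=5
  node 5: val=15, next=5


Floyd's tortoise (slow, +1) and hare (fast, +2):
  init: slow=0, fast=0
  step 1: slow=1, fast=2
  step 2: slow=2, fast=4
  step 3: slow=3, fast=5
  step 4: slow=4, fast=5
  step 5: slow=5, fast=5
  slow == fast at node 5: cycle detected

Cycle: yes


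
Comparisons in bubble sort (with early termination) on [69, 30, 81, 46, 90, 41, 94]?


Algorithm: bubble sort (with early termination)
Input: [69, 30, 81, 46, 90, 41, 94]
Sorted: [30, 41, 46, 69, 81, 90, 94]

20


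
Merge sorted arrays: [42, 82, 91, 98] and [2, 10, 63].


Take 2 from B
Take 10 from B
Take 42 from A
Take 63 from B

Merged: [2, 10, 42, 63, 82, 91, 98]


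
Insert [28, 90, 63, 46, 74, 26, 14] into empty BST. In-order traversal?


Insert 28: root
Insert 90: R from 28
Insert 63: R from 28 -> L from 90
Insert 46: R from 28 -> L from 90 -> L from 63
Insert 74: R from 28 -> L from 90 -> R from 63
Insert 26: L from 28
Insert 14: L from 28 -> L from 26

In-order: [14, 26, 28, 46, 63, 74, 90]


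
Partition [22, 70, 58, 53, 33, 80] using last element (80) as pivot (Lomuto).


Pivot: 80
  22 <= 80: advance i (no swap)
  70 <= 80: advance i (no swap)
  58 <= 80: advance i (no swap)
  53 <= 80: advance i (no swap)
  33 <= 80: advance i (no swap)
Place pivot at 5: [22, 70, 58, 53, 33, 80]

Partitioned: [22, 70, 58, 53, 33, 80]


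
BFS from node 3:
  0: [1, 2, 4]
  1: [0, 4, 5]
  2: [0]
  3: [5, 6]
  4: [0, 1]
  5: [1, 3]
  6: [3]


Visit 3, enqueue [5, 6]
Visit 5, enqueue [1]
Visit 6, enqueue []
Visit 1, enqueue [0, 4]
Visit 0, enqueue [2]
Visit 4, enqueue []
Visit 2, enqueue []

BFS order: [3, 5, 6, 1, 0, 4, 2]


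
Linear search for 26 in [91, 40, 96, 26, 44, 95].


i=0: 91!=26
i=1: 40!=26
i=2: 96!=26
i=3: 26==26 found!

Found at 3, 4 comps


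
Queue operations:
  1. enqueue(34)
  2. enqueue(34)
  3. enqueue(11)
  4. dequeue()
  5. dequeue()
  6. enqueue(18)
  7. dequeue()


enqueue(34) -> [34]
enqueue(34) -> [34, 34]
enqueue(11) -> [34, 34, 11]
dequeue()->34, [34, 11]
dequeue()->34, [11]
enqueue(18) -> [11, 18]
dequeue()->11, [18]

Final queue: [18]


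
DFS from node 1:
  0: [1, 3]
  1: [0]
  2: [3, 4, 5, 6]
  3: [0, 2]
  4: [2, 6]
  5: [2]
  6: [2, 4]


Visit 1, push [0]
Visit 0, push [3]
Visit 3, push [2]
Visit 2, push [6, 5, 4]
Visit 4, push [6]
Visit 6, push []
Visit 5, push []

DFS order: [1, 0, 3, 2, 4, 6, 5]


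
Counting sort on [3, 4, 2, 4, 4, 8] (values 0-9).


Input: [3, 4, 2, 4, 4, 8]
Counts: [0, 0, 1, 1, 3, 0, 0, 0, 1, 0]

Sorted: [2, 3, 4, 4, 4, 8]


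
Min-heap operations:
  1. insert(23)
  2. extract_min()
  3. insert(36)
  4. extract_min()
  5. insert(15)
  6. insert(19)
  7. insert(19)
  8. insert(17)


insert(23) -> [23]
extract_min()->23, []
insert(36) -> [36]
extract_min()->36, []
insert(15) -> [15]
insert(19) -> [15, 19]
insert(19) -> [15, 19, 19]
insert(17) -> [15, 17, 19, 19]

Final heap: [15, 17, 19, 19]


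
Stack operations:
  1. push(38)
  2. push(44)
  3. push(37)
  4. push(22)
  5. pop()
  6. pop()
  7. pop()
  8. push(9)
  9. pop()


push(38) -> [38]
push(44) -> [38, 44]
push(37) -> [38, 44, 37]
push(22) -> [38, 44, 37, 22]
pop()->22, [38, 44, 37]
pop()->37, [38, 44]
pop()->44, [38]
push(9) -> [38, 9]
pop()->9, [38]

Final stack: [38]


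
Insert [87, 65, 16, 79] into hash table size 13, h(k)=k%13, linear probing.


Insert 87: h=9 -> slot 9
Insert 65: h=0 -> slot 0
Insert 16: h=3 -> slot 3
Insert 79: h=1 -> slot 1

Table: [65, 79, None, 16, None, None, None, None, None, 87, None, None, None]


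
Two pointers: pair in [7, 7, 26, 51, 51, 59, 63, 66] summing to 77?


lo=0(7)+hi=7(66)=73
lo=1(7)+hi=7(66)=73
lo=2(26)+hi=7(66)=92
lo=2(26)+hi=6(63)=89
lo=2(26)+hi=5(59)=85
lo=2(26)+hi=4(51)=77

Yes: 26+51=77


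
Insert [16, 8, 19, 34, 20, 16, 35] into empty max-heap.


Insert 16: [16]
Insert 8: [16, 8]
Insert 19: [19, 8, 16]
Insert 34: [34, 19, 16, 8]
Insert 20: [34, 20, 16, 8, 19]
Insert 16: [34, 20, 16, 8, 19, 16]
Insert 35: [35, 20, 34, 8, 19, 16, 16]

Final heap: [35, 20, 34, 8, 19, 16, 16]


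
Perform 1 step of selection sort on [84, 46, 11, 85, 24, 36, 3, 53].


Initial: [84, 46, 11, 85, 24, 36, 3, 53]
Step 1: min=3 at 6
  Swap: [3, 46, 11, 85, 24, 36, 84, 53]

After 1 step: [3, 46, 11, 85, 24, 36, 84, 53]


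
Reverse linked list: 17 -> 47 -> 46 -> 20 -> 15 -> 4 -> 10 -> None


Step 1: curr=17, set curr.next=prev(None) | reversed so far: 17
Step 2: curr=47, set curr.next=prev(17) | reversed so far: 47 -> 17
Step 3: curr=46, set curr.next=prev(47) | reversed so far: 46 -> 47 -> 17
Step 4: curr=20, set curr.next=prev(46) | reversed so far: 20 -> 46 -> 47 -> 17
Step 5: curr=15, set curr.next=prev(20) | reversed so far: 15 -> 20 -> 46 -> 47 -> 17
Step 6: curr=4, set curr.next=prev(15) | reversed so far: 4 -> 15 -> 20 -> 46 -> 47 -> 17
Step 7: curr=10, set curr.next=prev(4) | reversed so far: 10 -> 4 -> 15 -> 20 -> 46 -> 47 -> 17

10 -> 4 -> 15 -> 20 -> 46 -> 47 -> 17 -> None


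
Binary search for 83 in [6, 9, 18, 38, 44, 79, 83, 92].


Step 1: lo=0, hi=7, mid=3, val=38
Step 2: lo=4, hi=7, mid=5, val=79
Step 3: lo=6, hi=7, mid=6, val=83

Found at index 6


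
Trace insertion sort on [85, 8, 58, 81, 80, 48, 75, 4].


Initial: [85, 8, 58, 81, 80, 48, 75, 4]
Insert 8: [8, 85, 58, 81, 80, 48, 75, 4]
Insert 58: [8, 58, 85, 81, 80, 48, 75, 4]
Insert 81: [8, 58, 81, 85, 80, 48, 75, 4]
Insert 80: [8, 58, 80, 81, 85, 48, 75, 4]
Insert 48: [8, 48, 58, 80, 81, 85, 75, 4]
Insert 75: [8, 48, 58, 75, 80, 81, 85, 4]
Insert 4: [4, 8, 48, 58, 75, 80, 81, 85]

Sorted: [4, 8, 48, 58, 75, 80, 81, 85]


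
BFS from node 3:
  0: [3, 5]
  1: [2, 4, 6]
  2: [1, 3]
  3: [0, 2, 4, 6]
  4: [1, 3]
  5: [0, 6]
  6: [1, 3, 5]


Visit 3, enqueue [0, 2, 4, 6]
Visit 0, enqueue [5]
Visit 2, enqueue [1]
Visit 4, enqueue []
Visit 6, enqueue []
Visit 5, enqueue []
Visit 1, enqueue []

BFS order: [3, 0, 2, 4, 6, 5, 1]


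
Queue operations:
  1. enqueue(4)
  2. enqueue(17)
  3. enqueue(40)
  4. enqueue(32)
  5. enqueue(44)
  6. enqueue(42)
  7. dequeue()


enqueue(4) -> [4]
enqueue(17) -> [4, 17]
enqueue(40) -> [4, 17, 40]
enqueue(32) -> [4, 17, 40, 32]
enqueue(44) -> [4, 17, 40, 32, 44]
enqueue(42) -> [4, 17, 40, 32, 44, 42]
dequeue()->4, [17, 40, 32, 44, 42]

Final queue: [17, 40, 32, 44, 42]


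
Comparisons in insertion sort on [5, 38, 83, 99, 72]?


Algorithm: insertion sort
Input: [5, 38, 83, 99, 72]
Sorted: [5, 38, 72, 83, 99]

6


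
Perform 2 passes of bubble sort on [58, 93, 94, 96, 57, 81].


Initial: [58, 93, 94, 96, 57, 81]
Pass 1: [58, 93, 94, 57, 81, 96] (2 swaps)
Pass 2: [58, 93, 57, 81, 94, 96] (2 swaps)

After 2 passes: [58, 93, 57, 81, 94, 96]


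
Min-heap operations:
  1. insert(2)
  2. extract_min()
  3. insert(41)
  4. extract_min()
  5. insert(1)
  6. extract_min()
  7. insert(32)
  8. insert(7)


insert(2) -> [2]
extract_min()->2, []
insert(41) -> [41]
extract_min()->41, []
insert(1) -> [1]
extract_min()->1, []
insert(32) -> [32]
insert(7) -> [7, 32]

Final heap: [7, 32]


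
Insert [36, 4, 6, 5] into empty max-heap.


Insert 36: [36]
Insert 4: [36, 4]
Insert 6: [36, 4, 6]
Insert 5: [36, 5, 6, 4]

Final heap: [36, 5, 6, 4]


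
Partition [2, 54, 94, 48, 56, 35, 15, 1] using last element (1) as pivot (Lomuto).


Pivot: 1
Place pivot at 0: [1, 54, 94, 48, 56, 35, 15, 2]

Partitioned: [1, 54, 94, 48, 56, 35, 15, 2]
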